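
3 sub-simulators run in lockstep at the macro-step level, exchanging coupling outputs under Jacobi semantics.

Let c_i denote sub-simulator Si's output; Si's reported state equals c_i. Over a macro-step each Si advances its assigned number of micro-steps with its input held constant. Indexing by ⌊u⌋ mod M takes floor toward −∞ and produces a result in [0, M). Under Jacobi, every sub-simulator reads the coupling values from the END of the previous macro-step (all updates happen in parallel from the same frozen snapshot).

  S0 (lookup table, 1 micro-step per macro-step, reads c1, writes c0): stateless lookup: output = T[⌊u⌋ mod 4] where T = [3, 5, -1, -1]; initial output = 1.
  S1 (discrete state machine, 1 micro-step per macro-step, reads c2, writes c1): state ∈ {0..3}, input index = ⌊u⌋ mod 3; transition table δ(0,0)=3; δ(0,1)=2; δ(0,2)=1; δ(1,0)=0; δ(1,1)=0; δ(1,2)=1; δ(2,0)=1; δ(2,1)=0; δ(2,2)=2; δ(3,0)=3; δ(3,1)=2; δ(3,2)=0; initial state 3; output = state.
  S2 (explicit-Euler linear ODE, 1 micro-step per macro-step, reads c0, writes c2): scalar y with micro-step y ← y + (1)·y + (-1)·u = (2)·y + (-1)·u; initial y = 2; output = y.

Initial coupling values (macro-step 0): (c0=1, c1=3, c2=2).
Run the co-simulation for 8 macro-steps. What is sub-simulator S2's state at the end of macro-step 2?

macro 1: S0 reads c1=3 → after 1×micro: -1; S1 reads c2=2 → after 1×micro: 0; S2 reads c0=1 → after 1×micro: 3 ⇒ (c0=-1, c1=0, c2=3)
macro 2: S0 reads c1=0 → after 1×micro: 3; S1 reads c2=3 → after 1×micro: 3; S2 reads c0=-1 → after 1×micro: 7 ⇒ (c0=3, c1=3, c2=7)
macro 3: S0 reads c1=3 → after 1×micro: -1; S1 reads c2=7 → after 1×micro: 2; S2 reads c0=3 → after 1×micro: 11 ⇒ (c0=-1, c1=2, c2=11)
macro 4: S0 reads c1=2 → after 1×micro: -1; S1 reads c2=11 → after 1×micro: 2; S2 reads c0=-1 → after 1×micro: 23 ⇒ (c0=-1, c1=2, c2=23)
macro 5: S0 reads c1=2 → after 1×micro: -1; S1 reads c2=23 → after 1×micro: 2; S2 reads c0=-1 → after 1×micro: 47 ⇒ (c0=-1, c1=2, c2=47)
macro 6: S0 reads c1=2 → after 1×micro: -1; S1 reads c2=47 → after 1×micro: 2; S2 reads c0=-1 → after 1×micro: 95 ⇒ (c0=-1, c1=2, c2=95)
macro 7: S0 reads c1=2 → after 1×micro: -1; S1 reads c2=95 → after 1×micro: 2; S2 reads c0=-1 → after 1×micro: 191 ⇒ (c0=-1, c1=2, c2=191)
macro 8: S0 reads c1=2 → after 1×micro: -1; S1 reads c2=191 → after 1×micro: 2; S2 reads c0=-1 → after 1×micro: 383 ⇒ (c0=-1, c1=2, c2=383)

S2 state at macro-step 2 = 7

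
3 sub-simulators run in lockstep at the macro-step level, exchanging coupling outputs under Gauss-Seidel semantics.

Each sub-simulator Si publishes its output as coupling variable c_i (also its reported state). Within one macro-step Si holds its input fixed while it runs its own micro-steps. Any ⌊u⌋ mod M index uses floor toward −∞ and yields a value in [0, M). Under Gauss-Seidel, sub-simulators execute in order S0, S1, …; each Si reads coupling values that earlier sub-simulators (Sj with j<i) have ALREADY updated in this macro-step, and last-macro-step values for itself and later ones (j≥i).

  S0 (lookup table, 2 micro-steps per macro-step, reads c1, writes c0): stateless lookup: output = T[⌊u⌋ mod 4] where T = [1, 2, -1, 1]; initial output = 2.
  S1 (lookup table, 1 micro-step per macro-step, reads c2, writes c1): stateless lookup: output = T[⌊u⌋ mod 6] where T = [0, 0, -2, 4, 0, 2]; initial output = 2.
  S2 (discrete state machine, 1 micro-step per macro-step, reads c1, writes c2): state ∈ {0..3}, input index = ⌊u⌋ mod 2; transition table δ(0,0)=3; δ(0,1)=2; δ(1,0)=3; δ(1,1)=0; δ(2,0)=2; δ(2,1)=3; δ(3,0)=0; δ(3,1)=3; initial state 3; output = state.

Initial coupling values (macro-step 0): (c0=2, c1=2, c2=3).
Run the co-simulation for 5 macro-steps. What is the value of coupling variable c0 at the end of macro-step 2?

c0 at macro-step 2 = 1

macro 1: S0 reads c1=2 → after 2×micro: -1; S1 reads c2=3 → after 1×micro: 4; S2 reads c1=4 → after 1×micro: 0 ⇒ (c0=-1, c1=4, c2=0)
macro 2: S0 reads c1=4 → after 2×micro: 1; S1 reads c2=0 → after 1×micro: 0; S2 reads c1=0 → after 1×micro: 3 ⇒ (c0=1, c1=0, c2=3)
macro 3: S0 reads c1=0 → after 2×micro: 1; S1 reads c2=3 → after 1×micro: 4; S2 reads c1=4 → after 1×micro: 0 ⇒ (c0=1, c1=4, c2=0)
macro 4: S0 reads c1=4 → after 2×micro: 1; S1 reads c2=0 → after 1×micro: 0; S2 reads c1=0 → after 1×micro: 3 ⇒ (c0=1, c1=0, c2=3)
macro 5: S0 reads c1=0 → after 2×micro: 1; S1 reads c2=3 → after 1×micro: 4; S2 reads c1=4 → after 1×micro: 0 ⇒ (c0=1, c1=4, c2=0)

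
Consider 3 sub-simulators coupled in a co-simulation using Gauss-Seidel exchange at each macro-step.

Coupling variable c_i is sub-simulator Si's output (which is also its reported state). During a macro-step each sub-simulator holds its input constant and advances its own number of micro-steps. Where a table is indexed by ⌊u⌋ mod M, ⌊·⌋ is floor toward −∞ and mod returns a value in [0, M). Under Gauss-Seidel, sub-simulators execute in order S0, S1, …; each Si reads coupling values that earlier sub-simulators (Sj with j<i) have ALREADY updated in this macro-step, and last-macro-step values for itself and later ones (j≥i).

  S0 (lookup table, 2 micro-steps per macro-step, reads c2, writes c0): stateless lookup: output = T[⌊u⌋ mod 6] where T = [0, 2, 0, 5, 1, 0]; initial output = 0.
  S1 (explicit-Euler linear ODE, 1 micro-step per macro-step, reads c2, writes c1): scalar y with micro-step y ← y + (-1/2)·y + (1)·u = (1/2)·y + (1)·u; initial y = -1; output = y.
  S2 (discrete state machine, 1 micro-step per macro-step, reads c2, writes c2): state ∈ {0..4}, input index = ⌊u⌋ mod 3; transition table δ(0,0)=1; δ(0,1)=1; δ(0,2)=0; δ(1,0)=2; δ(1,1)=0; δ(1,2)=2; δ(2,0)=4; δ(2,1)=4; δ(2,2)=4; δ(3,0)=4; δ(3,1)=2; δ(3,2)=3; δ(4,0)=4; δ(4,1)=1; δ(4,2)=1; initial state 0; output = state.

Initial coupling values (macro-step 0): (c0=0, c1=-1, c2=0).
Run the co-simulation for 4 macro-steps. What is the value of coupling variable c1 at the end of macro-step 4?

macro 1: S0 reads c2=0 → after 2×micro: 0; S1 reads c2=0 → after 1×micro: -1/2; S2 reads c2=0 → after 1×micro: 1 ⇒ (c0=0, c1=-1/2, c2=1)
macro 2: S0 reads c2=1 → after 2×micro: 2; S1 reads c2=1 → after 1×micro: 3/4; S2 reads c2=1 → after 1×micro: 0 ⇒ (c0=2, c1=3/4, c2=0)
macro 3: S0 reads c2=0 → after 2×micro: 0; S1 reads c2=0 → after 1×micro: 3/8; S2 reads c2=0 → after 1×micro: 1 ⇒ (c0=0, c1=3/8, c2=1)
macro 4: S0 reads c2=1 → after 2×micro: 2; S1 reads c2=1 → after 1×micro: 19/16; S2 reads c2=1 → after 1×micro: 0 ⇒ (c0=2, c1=19/16, c2=0)

c1 at macro-step 4 = 19/16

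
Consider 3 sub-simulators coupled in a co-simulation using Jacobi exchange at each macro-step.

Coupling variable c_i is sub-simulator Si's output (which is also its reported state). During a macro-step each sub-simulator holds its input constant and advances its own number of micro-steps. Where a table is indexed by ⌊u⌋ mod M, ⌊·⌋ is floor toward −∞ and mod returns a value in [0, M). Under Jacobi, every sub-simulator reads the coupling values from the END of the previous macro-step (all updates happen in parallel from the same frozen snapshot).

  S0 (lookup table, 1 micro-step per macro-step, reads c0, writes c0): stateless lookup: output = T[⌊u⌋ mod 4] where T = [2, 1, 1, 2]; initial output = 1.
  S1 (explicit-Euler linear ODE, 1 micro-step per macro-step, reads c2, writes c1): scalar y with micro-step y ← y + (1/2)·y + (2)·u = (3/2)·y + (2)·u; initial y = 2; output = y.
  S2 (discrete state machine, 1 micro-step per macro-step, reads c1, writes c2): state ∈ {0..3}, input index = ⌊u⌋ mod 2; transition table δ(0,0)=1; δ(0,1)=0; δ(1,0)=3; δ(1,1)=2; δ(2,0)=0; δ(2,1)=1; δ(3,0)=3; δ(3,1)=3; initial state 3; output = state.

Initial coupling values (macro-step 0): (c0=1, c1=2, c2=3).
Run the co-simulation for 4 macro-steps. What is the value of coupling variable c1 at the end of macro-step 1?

macro 1: S0 reads c0=1 → after 1×micro: 1; S1 reads c2=3 → after 1×micro: 9; S2 reads c1=2 → after 1×micro: 3 ⇒ (c0=1, c1=9, c2=3)
macro 2: S0 reads c0=1 → after 1×micro: 1; S1 reads c2=3 → after 1×micro: 39/2; S2 reads c1=9 → after 1×micro: 3 ⇒ (c0=1, c1=39/2, c2=3)
macro 3: S0 reads c0=1 → after 1×micro: 1; S1 reads c2=3 → after 1×micro: 141/4; S2 reads c1=39/2 → after 1×micro: 3 ⇒ (c0=1, c1=141/4, c2=3)
macro 4: S0 reads c0=1 → after 1×micro: 1; S1 reads c2=3 → after 1×micro: 471/8; S2 reads c1=141/4 → after 1×micro: 3 ⇒ (c0=1, c1=471/8, c2=3)

c1 at macro-step 1 = 9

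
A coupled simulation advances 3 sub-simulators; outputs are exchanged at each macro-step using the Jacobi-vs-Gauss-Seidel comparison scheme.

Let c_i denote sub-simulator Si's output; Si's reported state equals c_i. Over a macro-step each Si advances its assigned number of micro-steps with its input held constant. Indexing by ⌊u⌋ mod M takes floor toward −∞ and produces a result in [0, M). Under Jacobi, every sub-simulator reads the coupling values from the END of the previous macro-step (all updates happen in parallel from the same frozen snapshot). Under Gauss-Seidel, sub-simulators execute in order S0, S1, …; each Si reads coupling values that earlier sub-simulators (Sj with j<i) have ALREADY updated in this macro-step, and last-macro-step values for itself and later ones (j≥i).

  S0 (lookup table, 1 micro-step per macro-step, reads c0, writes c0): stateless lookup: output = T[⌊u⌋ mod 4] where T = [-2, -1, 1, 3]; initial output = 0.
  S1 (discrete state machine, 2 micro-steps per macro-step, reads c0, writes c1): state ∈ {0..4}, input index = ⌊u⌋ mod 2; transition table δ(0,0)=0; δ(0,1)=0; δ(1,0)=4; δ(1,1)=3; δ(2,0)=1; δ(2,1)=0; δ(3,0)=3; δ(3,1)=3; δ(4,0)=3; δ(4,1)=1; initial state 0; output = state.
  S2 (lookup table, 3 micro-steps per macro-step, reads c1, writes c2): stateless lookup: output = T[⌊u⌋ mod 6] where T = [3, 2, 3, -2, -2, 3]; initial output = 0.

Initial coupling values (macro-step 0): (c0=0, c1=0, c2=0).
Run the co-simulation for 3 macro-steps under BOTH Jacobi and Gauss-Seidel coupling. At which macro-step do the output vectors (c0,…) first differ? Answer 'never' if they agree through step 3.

[Jacobi] macro 1: S0 reads c0=0 → after 1×micro: -2; S1 reads c0=0 → after 2×micro: 0; S2 reads c1=0 → after 3×micro: 3 ⇒ (c0=-2, c1=0, c2=3)
[Jacobi] macro 2: S0 reads c0=-2 → after 1×micro: 1; S1 reads c0=-2 → after 2×micro: 0; S2 reads c1=0 → after 3×micro: 3 ⇒ (c0=1, c1=0, c2=3)
[Jacobi] macro 3: S0 reads c0=1 → after 1×micro: -1; S1 reads c0=1 → after 2×micro: 0; S2 reads c1=0 → after 3×micro: 3 ⇒ (c0=-1, c1=0, c2=3)
[Gauss-Seidel] macro 1: S0 reads c0=0 → after 1×micro: -2; S1 reads c0=-2 → after 2×micro: 0; S2 reads c1=0 → after 3×micro: 3 ⇒ (c0=-2, c1=0, c2=3)
[Gauss-Seidel] macro 2: S0 reads c0=-2 → after 1×micro: 1; S1 reads c0=1 → after 2×micro: 0; S2 reads c1=0 → after 3×micro: 3 ⇒ (c0=1, c1=0, c2=3)
[Gauss-Seidel] macro 3: S0 reads c0=1 → after 1×micro: -1; S1 reads c0=-1 → after 2×micro: 0; S2 reads c1=0 → after 3×micro: 3 ⇒ (c0=-1, c1=0, c2=3)

first divergence at macro-step: never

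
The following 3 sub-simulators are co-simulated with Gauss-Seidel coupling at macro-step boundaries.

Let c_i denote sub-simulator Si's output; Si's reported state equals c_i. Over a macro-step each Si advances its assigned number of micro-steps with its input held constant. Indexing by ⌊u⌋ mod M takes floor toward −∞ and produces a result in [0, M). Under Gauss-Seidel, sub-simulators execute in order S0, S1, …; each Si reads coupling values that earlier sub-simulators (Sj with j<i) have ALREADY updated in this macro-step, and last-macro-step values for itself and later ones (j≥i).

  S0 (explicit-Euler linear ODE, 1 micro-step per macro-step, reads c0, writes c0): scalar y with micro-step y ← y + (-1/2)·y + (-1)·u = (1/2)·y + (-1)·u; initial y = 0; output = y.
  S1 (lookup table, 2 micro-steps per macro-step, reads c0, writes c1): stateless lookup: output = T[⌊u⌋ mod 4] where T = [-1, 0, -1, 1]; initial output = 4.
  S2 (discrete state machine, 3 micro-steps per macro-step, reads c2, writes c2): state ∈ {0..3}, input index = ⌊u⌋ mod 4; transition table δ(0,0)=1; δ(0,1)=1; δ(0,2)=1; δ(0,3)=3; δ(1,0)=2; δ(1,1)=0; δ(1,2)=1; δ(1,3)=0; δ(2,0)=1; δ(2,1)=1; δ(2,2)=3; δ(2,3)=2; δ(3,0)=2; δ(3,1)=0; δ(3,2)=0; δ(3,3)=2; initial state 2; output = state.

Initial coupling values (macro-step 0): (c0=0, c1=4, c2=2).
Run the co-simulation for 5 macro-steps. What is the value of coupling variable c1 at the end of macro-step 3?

macro 1: S0 reads c0=0 → after 1×micro: 0; S1 reads c0=0 → after 2×micro: -1; S2 reads c2=2 → after 3×micro: 1 ⇒ (c0=0, c1=-1, c2=1)
macro 2: S0 reads c0=0 → after 1×micro: 0; S1 reads c0=0 → after 2×micro: -1; S2 reads c2=1 → after 3×micro: 0 ⇒ (c0=0, c1=-1, c2=0)
macro 3: S0 reads c0=0 → after 1×micro: 0; S1 reads c0=0 → after 2×micro: -1; S2 reads c2=0 → after 3×micro: 1 ⇒ (c0=0, c1=-1, c2=1)
macro 4: S0 reads c0=0 → after 1×micro: 0; S1 reads c0=0 → after 2×micro: -1; S2 reads c2=1 → after 3×micro: 0 ⇒ (c0=0, c1=-1, c2=0)
macro 5: S0 reads c0=0 → after 1×micro: 0; S1 reads c0=0 → after 2×micro: -1; S2 reads c2=0 → after 3×micro: 1 ⇒ (c0=0, c1=-1, c2=1)

c1 at macro-step 3 = -1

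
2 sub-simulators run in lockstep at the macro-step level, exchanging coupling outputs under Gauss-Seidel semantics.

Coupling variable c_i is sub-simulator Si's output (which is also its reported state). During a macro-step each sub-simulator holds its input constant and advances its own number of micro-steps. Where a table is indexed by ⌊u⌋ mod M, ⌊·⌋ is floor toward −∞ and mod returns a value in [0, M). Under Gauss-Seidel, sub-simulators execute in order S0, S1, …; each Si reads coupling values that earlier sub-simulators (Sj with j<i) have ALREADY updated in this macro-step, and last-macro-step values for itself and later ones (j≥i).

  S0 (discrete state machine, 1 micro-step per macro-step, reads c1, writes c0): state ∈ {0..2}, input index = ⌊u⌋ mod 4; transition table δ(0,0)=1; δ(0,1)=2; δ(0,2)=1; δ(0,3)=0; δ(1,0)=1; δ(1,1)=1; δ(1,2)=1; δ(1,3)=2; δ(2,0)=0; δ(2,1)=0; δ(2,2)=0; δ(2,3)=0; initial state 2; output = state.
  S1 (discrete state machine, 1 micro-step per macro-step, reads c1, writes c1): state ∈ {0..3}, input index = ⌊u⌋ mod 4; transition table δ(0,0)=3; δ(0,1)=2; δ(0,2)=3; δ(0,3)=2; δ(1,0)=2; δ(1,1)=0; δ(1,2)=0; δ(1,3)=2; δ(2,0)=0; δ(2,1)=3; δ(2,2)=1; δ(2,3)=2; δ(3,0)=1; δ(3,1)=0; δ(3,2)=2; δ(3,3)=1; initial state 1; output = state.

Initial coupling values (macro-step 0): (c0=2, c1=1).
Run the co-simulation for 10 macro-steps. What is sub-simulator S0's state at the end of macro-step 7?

S0 state at macro-step 7 = 0

macro 1: S0 reads c1=1 → after 1×micro: 0; S1 reads c1=1 → after 1×micro: 0 ⇒ (c0=0, c1=0)
macro 2: S0 reads c1=0 → after 1×micro: 1; S1 reads c1=0 → after 1×micro: 3 ⇒ (c0=1, c1=3)
macro 3: S0 reads c1=3 → after 1×micro: 2; S1 reads c1=3 → after 1×micro: 1 ⇒ (c0=2, c1=1)
macro 4: S0 reads c1=1 → after 1×micro: 0; S1 reads c1=1 → after 1×micro: 0 ⇒ (c0=0, c1=0)
macro 5: S0 reads c1=0 → after 1×micro: 1; S1 reads c1=0 → after 1×micro: 3 ⇒ (c0=1, c1=3)
macro 6: S0 reads c1=3 → after 1×micro: 2; S1 reads c1=3 → after 1×micro: 1 ⇒ (c0=2, c1=1)
macro 7: S0 reads c1=1 → after 1×micro: 0; S1 reads c1=1 → after 1×micro: 0 ⇒ (c0=0, c1=0)
macro 8: S0 reads c1=0 → after 1×micro: 1; S1 reads c1=0 → after 1×micro: 3 ⇒ (c0=1, c1=3)
macro 9: S0 reads c1=3 → after 1×micro: 2; S1 reads c1=3 → after 1×micro: 1 ⇒ (c0=2, c1=1)
macro 10: S0 reads c1=1 → after 1×micro: 0; S1 reads c1=1 → after 1×micro: 0 ⇒ (c0=0, c1=0)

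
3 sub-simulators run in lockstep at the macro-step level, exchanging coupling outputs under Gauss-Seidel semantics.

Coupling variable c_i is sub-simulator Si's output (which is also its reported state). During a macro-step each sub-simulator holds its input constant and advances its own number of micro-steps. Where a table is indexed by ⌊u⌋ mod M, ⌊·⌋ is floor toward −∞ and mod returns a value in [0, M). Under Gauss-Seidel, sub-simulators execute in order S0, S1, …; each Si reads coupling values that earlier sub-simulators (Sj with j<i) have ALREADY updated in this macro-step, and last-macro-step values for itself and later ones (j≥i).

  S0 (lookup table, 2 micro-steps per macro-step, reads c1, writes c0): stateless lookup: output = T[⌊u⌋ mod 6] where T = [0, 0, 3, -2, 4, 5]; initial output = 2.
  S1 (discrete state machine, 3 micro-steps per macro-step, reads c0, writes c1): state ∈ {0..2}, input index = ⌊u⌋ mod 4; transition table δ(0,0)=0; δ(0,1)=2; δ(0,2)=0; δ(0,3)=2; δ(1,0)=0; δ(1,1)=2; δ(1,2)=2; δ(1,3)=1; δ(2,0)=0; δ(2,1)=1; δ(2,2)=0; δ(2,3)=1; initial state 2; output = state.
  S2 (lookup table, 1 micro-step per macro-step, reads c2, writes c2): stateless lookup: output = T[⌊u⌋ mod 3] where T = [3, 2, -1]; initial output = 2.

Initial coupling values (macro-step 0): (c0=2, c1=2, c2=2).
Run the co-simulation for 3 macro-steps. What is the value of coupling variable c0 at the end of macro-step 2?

c0 at macro-step 2 = 0

macro 1: S0 reads c1=2 → after 2×micro: 3; S1 reads c0=3 → after 3×micro: 1; S2 reads c2=2 → after 1×micro: -1 ⇒ (c0=3, c1=1, c2=-1)
macro 2: S0 reads c1=1 → after 2×micro: 0; S1 reads c0=0 → after 3×micro: 0; S2 reads c2=-1 → after 1×micro: -1 ⇒ (c0=0, c1=0, c2=-1)
macro 3: S0 reads c1=0 → after 2×micro: 0; S1 reads c0=0 → after 3×micro: 0; S2 reads c2=-1 → after 1×micro: -1 ⇒ (c0=0, c1=0, c2=-1)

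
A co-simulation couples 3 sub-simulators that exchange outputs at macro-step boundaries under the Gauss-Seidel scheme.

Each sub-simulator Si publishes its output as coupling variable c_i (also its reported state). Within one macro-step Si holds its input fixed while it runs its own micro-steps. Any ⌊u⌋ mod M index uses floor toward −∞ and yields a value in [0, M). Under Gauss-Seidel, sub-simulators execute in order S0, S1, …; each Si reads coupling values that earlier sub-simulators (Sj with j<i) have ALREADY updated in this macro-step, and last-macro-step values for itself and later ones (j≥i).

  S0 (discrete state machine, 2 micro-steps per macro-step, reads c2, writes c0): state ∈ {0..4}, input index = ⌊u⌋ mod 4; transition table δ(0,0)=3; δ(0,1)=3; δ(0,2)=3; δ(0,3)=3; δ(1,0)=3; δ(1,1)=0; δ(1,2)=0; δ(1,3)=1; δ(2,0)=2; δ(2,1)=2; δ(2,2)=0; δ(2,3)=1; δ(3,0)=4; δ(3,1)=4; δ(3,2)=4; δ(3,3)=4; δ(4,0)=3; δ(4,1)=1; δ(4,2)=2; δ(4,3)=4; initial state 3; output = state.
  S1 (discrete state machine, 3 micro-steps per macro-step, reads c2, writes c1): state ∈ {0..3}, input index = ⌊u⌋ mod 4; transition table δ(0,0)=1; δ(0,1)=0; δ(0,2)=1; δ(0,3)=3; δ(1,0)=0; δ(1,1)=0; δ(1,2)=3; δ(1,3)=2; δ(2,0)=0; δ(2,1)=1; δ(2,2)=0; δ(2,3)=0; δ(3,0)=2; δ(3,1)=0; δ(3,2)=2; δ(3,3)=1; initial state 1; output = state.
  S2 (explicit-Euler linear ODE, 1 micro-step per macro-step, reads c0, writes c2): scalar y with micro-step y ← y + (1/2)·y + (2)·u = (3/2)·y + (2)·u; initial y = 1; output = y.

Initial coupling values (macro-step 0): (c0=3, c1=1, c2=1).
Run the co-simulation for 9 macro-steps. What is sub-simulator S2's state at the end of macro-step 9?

S2 state at macro-step 9 = 150991/512

macro 1: S0 reads c2=1 → after 2×micro: 1; S1 reads c2=1 → after 3×micro: 0; S2 reads c0=1 → after 1×micro: 7/2 ⇒ (c0=1, c1=0, c2=7/2)
macro 2: S0 reads c2=7/2 → after 2×micro: 1; S1 reads c2=7/2 → after 3×micro: 2; S2 reads c0=1 → after 1×micro: 29/4 ⇒ (c0=1, c1=2, c2=29/4)
macro 3: S0 reads c2=29/4 → after 2×micro: 1; S1 reads c2=29/4 → after 3×micro: 1; S2 reads c0=1 → after 1×micro: 103/8 ⇒ (c0=1, c1=1, c2=103/8)
macro 4: S0 reads c2=103/8 → after 2×micro: 4; S1 reads c2=103/8 → after 3×micro: 0; S2 reads c0=4 → after 1×micro: 437/16 ⇒ (c0=4, c1=0, c2=437/16)
macro 5: S0 reads c2=437/16 → after 2×micro: 4; S1 reads c2=437/16 → after 3×micro: 2; S2 reads c0=4 → after 1×micro: 1567/32 ⇒ (c0=4, c1=2, c2=1567/32)
macro 6: S0 reads c2=1567/32 → after 2×micro: 4; S1 reads c2=1567/32 → after 3×micro: 0; S2 reads c0=4 → after 1×micro: 5213/64 ⇒ (c0=4, c1=0, c2=5213/64)
macro 7: S0 reads c2=5213/64 → after 2×micro: 0; S1 reads c2=5213/64 → after 3×micro: 0; S2 reads c0=0 → after 1×micro: 15639/128 ⇒ (c0=0, c1=0, c2=15639/128)
macro 8: S0 reads c2=15639/128 → after 2×micro: 4; S1 reads c2=15639/128 → after 3×micro: 2; S2 reads c0=4 → after 1×micro: 48965/256 ⇒ (c0=4, c1=2, c2=48965/256)
macro 9: S0 reads c2=48965/256 → after 2×micro: 4; S1 reads c2=48965/256 → after 3×micro: 1; S2 reads c0=4 → after 1×micro: 150991/512 ⇒ (c0=4, c1=1, c2=150991/512)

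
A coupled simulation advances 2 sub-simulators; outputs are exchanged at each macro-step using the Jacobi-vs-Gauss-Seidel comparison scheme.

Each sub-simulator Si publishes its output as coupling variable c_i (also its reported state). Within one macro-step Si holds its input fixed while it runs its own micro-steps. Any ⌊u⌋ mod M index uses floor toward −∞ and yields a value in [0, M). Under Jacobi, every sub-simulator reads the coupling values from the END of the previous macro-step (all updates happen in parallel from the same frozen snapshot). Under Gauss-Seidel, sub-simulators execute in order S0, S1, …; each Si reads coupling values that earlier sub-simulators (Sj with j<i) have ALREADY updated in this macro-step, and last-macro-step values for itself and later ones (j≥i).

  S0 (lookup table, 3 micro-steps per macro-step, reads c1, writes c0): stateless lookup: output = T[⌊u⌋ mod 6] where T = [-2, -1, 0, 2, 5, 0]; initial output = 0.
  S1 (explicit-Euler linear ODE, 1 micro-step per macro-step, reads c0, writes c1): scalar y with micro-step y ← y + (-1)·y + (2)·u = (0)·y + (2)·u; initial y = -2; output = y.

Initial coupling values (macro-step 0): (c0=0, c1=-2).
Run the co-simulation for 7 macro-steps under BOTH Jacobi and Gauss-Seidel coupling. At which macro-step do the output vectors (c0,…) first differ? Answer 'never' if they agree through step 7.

[Jacobi] macro 1: S0 reads c1=-2 → after 3×micro: 5; S1 reads c0=0 → after 1×micro: 0 ⇒ (c0=5, c1=0)
[Jacobi] macro 2: S0 reads c1=0 → after 3×micro: -2; S1 reads c0=5 → after 1×micro: 10 ⇒ (c0=-2, c1=10)
[Jacobi] macro 3: S0 reads c1=10 → after 3×micro: 5; S1 reads c0=-2 → after 1×micro: -4 ⇒ (c0=5, c1=-4)
[Jacobi] macro 4: S0 reads c1=-4 → after 3×micro: 0; S1 reads c0=5 → after 1×micro: 10 ⇒ (c0=0, c1=10)
[Jacobi] macro 5: S0 reads c1=10 → after 3×micro: 5; S1 reads c0=0 → after 1×micro: 0 ⇒ (c0=5, c1=0)
[Jacobi] macro 6: S0 reads c1=0 → after 3×micro: -2; S1 reads c0=5 → after 1×micro: 10 ⇒ (c0=-2, c1=10)
[Jacobi] macro 7: S0 reads c1=10 → after 3×micro: 5; S1 reads c0=-2 → after 1×micro: -4 ⇒ (c0=5, c1=-4)
[Gauss-Seidel] macro 1: S0 reads c1=-2 → after 3×micro: 5; S1 reads c0=5 → after 1×micro: 10 ⇒ (c0=5, c1=10)
[Gauss-Seidel] macro 2: S0 reads c1=10 → after 3×micro: 5; S1 reads c0=5 → after 1×micro: 10 ⇒ (c0=5, c1=10)
[Gauss-Seidel] macro 3: S0 reads c1=10 → after 3×micro: 5; S1 reads c0=5 → after 1×micro: 10 ⇒ (c0=5, c1=10)
[Gauss-Seidel] macro 4: S0 reads c1=10 → after 3×micro: 5; S1 reads c0=5 → after 1×micro: 10 ⇒ (c0=5, c1=10)
[Gauss-Seidel] macro 5: S0 reads c1=10 → after 3×micro: 5; S1 reads c0=5 → after 1×micro: 10 ⇒ (c0=5, c1=10)
[Gauss-Seidel] macro 6: S0 reads c1=10 → after 3×micro: 5; S1 reads c0=5 → after 1×micro: 10 ⇒ (c0=5, c1=10)
[Gauss-Seidel] macro 7: S0 reads c1=10 → after 3×micro: 5; S1 reads c0=5 → after 1×micro: 10 ⇒ (c0=5, c1=10)

first divergence at macro-step: 1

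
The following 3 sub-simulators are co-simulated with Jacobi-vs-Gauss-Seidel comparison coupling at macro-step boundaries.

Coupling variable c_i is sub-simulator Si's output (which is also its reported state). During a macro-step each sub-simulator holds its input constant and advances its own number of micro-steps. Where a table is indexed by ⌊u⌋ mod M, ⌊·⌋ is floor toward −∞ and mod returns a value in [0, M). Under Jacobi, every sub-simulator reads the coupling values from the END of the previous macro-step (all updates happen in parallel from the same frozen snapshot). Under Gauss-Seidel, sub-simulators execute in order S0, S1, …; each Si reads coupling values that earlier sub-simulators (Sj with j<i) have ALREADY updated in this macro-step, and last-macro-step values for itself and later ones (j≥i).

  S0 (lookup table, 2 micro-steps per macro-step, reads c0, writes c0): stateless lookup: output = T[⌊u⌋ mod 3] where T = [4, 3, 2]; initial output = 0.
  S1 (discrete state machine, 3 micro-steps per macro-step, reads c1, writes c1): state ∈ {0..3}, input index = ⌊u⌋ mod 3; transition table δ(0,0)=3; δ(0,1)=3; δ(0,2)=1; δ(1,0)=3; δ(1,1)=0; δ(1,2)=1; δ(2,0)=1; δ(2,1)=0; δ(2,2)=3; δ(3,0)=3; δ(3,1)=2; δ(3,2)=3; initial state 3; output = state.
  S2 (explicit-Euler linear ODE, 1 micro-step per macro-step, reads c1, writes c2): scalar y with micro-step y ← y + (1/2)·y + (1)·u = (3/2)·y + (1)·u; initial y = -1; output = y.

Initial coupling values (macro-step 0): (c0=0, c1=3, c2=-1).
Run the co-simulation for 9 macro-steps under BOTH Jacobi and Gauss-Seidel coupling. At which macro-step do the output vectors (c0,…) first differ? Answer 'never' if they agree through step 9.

first divergence at macro-step: never

[Jacobi] macro 1: S0 reads c0=0 → after 2×micro: 4; S1 reads c1=3 → after 3×micro: 3; S2 reads c1=3 → after 1×micro: 3/2 ⇒ (c0=4, c1=3, c2=3/2)
[Jacobi] macro 2: S0 reads c0=4 → after 2×micro: 3; S1 reads c1=3 → after 3×micro: 3; S2 reads c1=3 → after 1×micro: 21/4 ⇒ (c0=3, c1=3, c2=21/4)
[Jacobi] macro 3: S0 reads c0=3 → after 2×micro: 4; S1 reads c1=3 → after 3×micro: 3; S2 reads c1=3 → after 1×micro: 87/8 ⇒ (c0=4, c1=3, c2=87/8)
[Jacobi] macro 4: S0 reads c0=4 → after 2×micro: 3; S1 reads c1=3 → after 3×micro: 3; S2 reads c1=3 → after 1×micro: 309/16 ⇒ (c0=3, c1=3, c2=309/16)
[Jacobi] macro 5: S0 reads c0=3 → after 2×micro: 4; S1 reads c1=3 → after 3×micro: 3; S2 reads c1=3 → after 1×micro: 1023/32 ⇒ (c0=4, c1=3, c2=1023/32)
[Jacobi] macro 6: S0 reads c0=4 → after 2×micro: 3; S1 reads c1=3 → after 3×micro: 3; S2 reads c1=3 → after 1×micro: 3261/64 ⇒ (c0=3, c1=3, c2=3261/64)
[Jacobi] macro 7: S0 reads c0=3 → after 2×micro: 4; S1 reads c1=3 → after 3×micro: 3; S2 reads c1=3 → after 1×micro: 10167/128 ⇒ (c0=4, c1=3, c2=10167/128)
[Jacobi] macro 8: S0 reads c0=4 → after 2×micro: 3; S1 reads c1=3 → after 3×micro: 3; S2 reads c1=3 → after 1×micro: 31269/256 ⇒ (c0=3, c1=3, c2=31269/256)
[Jacobi] macro 9: S0 reads c0=3 → after 2×micro: 4; S1 reads c1=3 → after 3×micro: 3; S2 reads c1=3 → after 1×micro: 95343/512 ⇒ (c0=4, c1=3, c2=95343/512)
[Gauss-Seidel] macro 1: S0 reads c0=0 → after 2×micro: 4; S1 reads c1=3 → after 3×micro: 3; S2 reads c1=3 → after 1×micro: 3/2 ⇒ (c0=4, c1=3, c2=3/2)
[Gauss-Seidel] macro 2: S0 reads c0=4 → after 2×micro: 3; S1 reads c1=3 → after 3×micro: 3; S2 reads c1=3 → after 1×micro: 21/4 ⇒ (c0=3, c1=3, c2=21/4)
[Gauss-Seidel] macro 3: S0 reads c0=3 → after 2×micro: 4; S1 reads c1=3 → after 3×micro: 3; S2 reads c1=3 → after 1×micro: 87/8 ⇒ (c0=4, c1=3, c2=87/8)
[Gauss-Seidel] macro 4: S0 reads c0=4 → after 2×micro: 3; S1 reads c1=3 → after 3×micro: 3; S2 reads c1=3 → after 1×micro: 309/16 ⇒ (c0=3, c1=3, c2=309/16)
[Gauss-Seidel] macro 5: S0 reads c0=3 → after 2×micro: 4; S1 reads c1=3 → after 3×micro: 3; S2 reads c1=3 → after 1×micro: 1023/32 ⇒ (c0=4, c1=3, c2=1023/32)
[Gauss-Seidel] macro 6: S0 reads c0=4 → after 2×micro: 3; S1 reads c1=3 → after 3×micro: 3; S2 reads c1=3 → after 1×micro: 3261/64 ⇒ (c0=3, c1=3, c2=3261/64)
[Gauss-Seidel] macro 7: S0 reads c0=3 → after 2×micro: 4; S1 reads c1=3 → after 3×micro: 3; S2 reads c1=3 → after 1×micro: 10167/128 ⇒ (c0=4, c1=3, c2=10167/128)
[Gauss-Seidel] macro 8: S0 reads c0=4 → after 2×micro: 3; S1 reads c1=3 → after 3×micro: 3; S2 reads c1=3 → after 1×micro: 31269/256 ⇒ (c0=3, c1=3, c2=31269/256)
[Gauss-Seidel] macro 9: S0 reads c0=3 → after 2×micro: 4; S1 reads c1=3 → after 3×micro: 3; S2 reads c1=3 → after 1×micro: 95343/512 ⇒ (c0=4, c1=3, c2=95343/512)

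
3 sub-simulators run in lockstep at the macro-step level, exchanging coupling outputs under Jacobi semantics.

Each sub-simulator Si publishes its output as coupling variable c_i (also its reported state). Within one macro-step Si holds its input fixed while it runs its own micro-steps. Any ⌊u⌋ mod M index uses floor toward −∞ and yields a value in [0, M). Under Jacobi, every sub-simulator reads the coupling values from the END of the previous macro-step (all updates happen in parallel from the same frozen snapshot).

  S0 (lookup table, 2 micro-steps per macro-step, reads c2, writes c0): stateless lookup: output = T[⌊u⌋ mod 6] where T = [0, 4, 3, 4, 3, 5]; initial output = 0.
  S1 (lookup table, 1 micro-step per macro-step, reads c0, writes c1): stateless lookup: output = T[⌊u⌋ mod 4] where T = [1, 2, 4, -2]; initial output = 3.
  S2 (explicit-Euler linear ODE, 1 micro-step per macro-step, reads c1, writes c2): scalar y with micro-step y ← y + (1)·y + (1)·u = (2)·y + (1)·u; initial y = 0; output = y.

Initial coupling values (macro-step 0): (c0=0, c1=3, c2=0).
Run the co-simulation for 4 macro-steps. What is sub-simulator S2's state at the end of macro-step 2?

S2 state at macro-step 2 = 7

macro 1: S0 reads c2=0 → after 2×micro: 0; S1 reads c0=0 → after 1×micro: 1; S2 reads c1=3 → after 1×micro: 3 ⇒ (c0=0, c1=1, c2=3)
macro 2: S0 reads c2=3 → after 2×micro: 4; S1 reads c0=0 → after 1×micro: 1; S2 reads c1=1 → after 1×micro: 7 ⇒ (c0=4, c1=1, c2=7)
macro 3: S0 reads c2=7 → after 2×micro: 4; S1 reads c0=4 → after 1×micro: 1; S2 reads c1=1 → after 1×micro: 15 ⇒ (c0=4, c1=1, c2=15)
macro 4: S0 reads c2=15 → after 2×micro: 4; S1 reads c0=4 → after 1×micro: 1; S2 reads c1=1 → after 1×micro: 31 ⇒ (c0=4, c1=1, c2=31)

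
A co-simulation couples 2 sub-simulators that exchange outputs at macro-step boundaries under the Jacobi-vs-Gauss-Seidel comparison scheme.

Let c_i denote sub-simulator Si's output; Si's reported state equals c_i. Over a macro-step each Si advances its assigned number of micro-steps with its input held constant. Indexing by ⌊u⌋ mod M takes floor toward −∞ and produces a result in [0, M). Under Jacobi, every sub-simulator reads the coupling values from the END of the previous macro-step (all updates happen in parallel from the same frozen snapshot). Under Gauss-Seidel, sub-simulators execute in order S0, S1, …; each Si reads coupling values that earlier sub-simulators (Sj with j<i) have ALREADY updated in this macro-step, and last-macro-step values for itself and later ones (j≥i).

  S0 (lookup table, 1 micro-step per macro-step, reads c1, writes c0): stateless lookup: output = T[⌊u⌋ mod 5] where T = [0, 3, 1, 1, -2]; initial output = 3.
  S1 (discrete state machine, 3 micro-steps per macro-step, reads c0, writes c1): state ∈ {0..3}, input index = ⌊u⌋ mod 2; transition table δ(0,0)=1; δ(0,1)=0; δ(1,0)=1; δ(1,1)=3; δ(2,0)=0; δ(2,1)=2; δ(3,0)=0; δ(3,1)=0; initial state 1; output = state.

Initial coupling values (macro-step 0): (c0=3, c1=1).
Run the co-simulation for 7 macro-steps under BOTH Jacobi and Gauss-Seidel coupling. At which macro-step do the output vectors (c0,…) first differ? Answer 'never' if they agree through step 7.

first divergence at macro-step: 2

[Jacobi] macro 1: S0 reads c1=1 → after 1×micro: 3; S1 reads c0=3 → after 3×micro: 0 ⇒ (c0=3, c1=0)
[Jacobi] macro 2: S0 reads c1=0 → after 1×micro: 0; S1 reads c0=3 → after 3×micro: 0 ⇒ (c0=0, c1=0)
[Jacobi] macro 3: S0 reads c1=0 → after 1×micro: 0; S1 reads c0=0 → after 3×micro: 1 ⇒ (c0=0, c1=1)
[Jacobi] macro 4: S0 reads c1=1 → after 1×micro: 3; S1 reads c0=0 → after 3×micro: 1 ⇒ (c0=3, c1=1)
[Jacobi] macro 5: S0 reads c1=1 → after 1×micro: 3; S1 reads c0=3 → after 3×micro: 0 ⇒ (c0=3, c1=0)
[Jacobi] macro 6: S0 reads c1=0 → after 1×micro: 0; S1 reads c0=3 → after 3×micro: 0 ⇒ (c0=0, c1=0)
[Jacobi] macro 7: S0 reads c1=0 → after 1×micro: 0; S1 reads c0=0 → after 3×micro: 1 ⇒ (c0=0, c1=1)
[Gauss-Seidel] macro 1: S0 reads c1=1 → after 1×micro: 3; S1 reads c0=3 → after 3×micro: 0 ⇒ (c0=3, c1=0)
[Gauss-Seidel] macro 2: S0 reads c1=0 → after 1×micro: 0; S1 reads c0=0 → after 3×micro: 1 ⇒ (c0=0, c1=1)
[Gauss-Seidel] macro 3: S0 reads c1=1 → after 1×micro: 3; S1 reads c0=3 → after 3×micro: 0 ⇒ (c0=3, c1=0)
[Gauss-Seidel] macro 4: S0 reads c1=0 → after 1×micro: 0; S1 reads c0=0 → after 3×micro: 1 ⇒ (c0=0, c1=1)
[Gauss-Seidel] macro 5: S0 reads c1=1 → after 1×micro: 3; S1 reads c0=3 → after 3×micro: 0 ⇒ (c0=3, c1=0)
[Gauss-Seidel] macro 6: S0 reads c1=0 → after 1×micro: 0; S1 reads c0=0 → after 3×micro: 1 ⇒ (c0=0, c1=1)
[Gauss-Seidel] macro 7: S0 reads c1=1 → after 1×micro: 3; S1 reads c0=3 → after 3×micro: 0 ⇒ (c0=3, c1=0)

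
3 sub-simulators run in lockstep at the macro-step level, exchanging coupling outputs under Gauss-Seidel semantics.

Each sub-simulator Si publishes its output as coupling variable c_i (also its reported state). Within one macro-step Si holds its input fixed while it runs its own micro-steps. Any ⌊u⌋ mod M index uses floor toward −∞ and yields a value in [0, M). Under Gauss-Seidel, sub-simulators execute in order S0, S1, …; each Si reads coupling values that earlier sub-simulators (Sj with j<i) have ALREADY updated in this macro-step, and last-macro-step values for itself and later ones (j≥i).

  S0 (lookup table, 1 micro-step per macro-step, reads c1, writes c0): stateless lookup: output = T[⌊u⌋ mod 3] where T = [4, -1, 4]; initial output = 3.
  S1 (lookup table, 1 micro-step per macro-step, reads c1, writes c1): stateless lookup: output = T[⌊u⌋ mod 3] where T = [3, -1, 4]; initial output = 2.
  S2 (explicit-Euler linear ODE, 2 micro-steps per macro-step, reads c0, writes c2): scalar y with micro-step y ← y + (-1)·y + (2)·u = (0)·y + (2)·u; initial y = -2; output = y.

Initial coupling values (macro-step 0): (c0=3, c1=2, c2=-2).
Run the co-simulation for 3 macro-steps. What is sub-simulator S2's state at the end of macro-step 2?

S2 state at macro-step 2 = -2

macro 1: S0 reads c1=2 → after 1×micro: 4; S1 reads c1=2 → after 1×micro: 4; S2 reads c0=4 → after 2×micro: 8 ⇒ (c0=4, c1=4, c2=8)
macro 2: S0 reads c1=4 → after 1×micro: -1; S1 reads c1=4 → after 1×micro: -1; S2 reads c0=-1 → after 2×micro: -2 ⇒ (c0=-1, c1=-1, c2=-2)
macro 3: S0 reads c1=-1 → after 1×micro: 4; S1 reads c1=-1 → after 1×micro: 4; S2 reads c0=4 → after 2×micro: 8 ⇒ (c0=4, c1=4, c2=8)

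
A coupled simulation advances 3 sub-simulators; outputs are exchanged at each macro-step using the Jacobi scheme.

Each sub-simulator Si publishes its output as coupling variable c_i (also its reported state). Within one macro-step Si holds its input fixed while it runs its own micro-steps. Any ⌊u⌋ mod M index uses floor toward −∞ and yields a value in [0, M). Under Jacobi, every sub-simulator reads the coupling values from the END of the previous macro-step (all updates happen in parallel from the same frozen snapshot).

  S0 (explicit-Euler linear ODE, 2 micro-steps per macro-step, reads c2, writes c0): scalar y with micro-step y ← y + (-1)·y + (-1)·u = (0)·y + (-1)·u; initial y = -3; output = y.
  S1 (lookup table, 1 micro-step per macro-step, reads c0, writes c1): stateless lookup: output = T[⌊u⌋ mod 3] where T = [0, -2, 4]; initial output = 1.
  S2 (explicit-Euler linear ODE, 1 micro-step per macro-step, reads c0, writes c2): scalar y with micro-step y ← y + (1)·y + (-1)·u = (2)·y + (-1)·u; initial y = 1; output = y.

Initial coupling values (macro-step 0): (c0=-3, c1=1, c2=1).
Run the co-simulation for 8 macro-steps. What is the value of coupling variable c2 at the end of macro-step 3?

macro 1: S0 reads c2=1 → after 2×micro: -1; S1 reads c0=-3 → after 1×micro: 0; S2 reads c0=-3 → after 1×micro: 5 ⇒ (c0=-1, c1=0, c2=5)
macro 2: S0 reads c2=5 → after 2×micro: -5; S1 reads c0=-1 → after 1×micro: 4; S2 reads c0=-1 → after 1×micro: 11 ⇒ (c0=-5, c1=4, c2=11)
macro 3: S0 reads c2=11 → after 2×micro: -11; S1 reads c0=-5 → after 1×micro: -2; S2 reads c0=-5 → after 1×micro: 27 ⇒ (c0=-11, c1=-2, c2=27)
macro 4: S0 reads c2=27 → after 2×micro: -27; S1 reads c0=-11 → after 1×micro: -2; S2 reads c0=-11 → after 1×micro: 65 ⇒ (c0=-27, c1=-2, c2=65)
macro 5: S0 reads c2=65 → after 2×micro: -65; S1 reads c0=-27 → after 1×micro: 0; S2 reads c0=-27 → after 1×micro: 157 ⇒ (c0=-65, c1=0, c2=157)
macro 6: S0 reads c2=157 → after 2×micro: -157; S1 reads c0=-65 → after 1×micro: -2; S2 reads c0=-65 → after 1×micro: 379 ⇒ (c0=-157, c1=-2, c2=379)
macro 7: S0 reads c2=379 → after 2×micro: -379; S1 reads c0=-157 → after 1×micro: 4; S2 reads c0=-157 → after 1×micro: 915 ⇒ (c0=-379, c1=4, c2=915)
macro 8: S0 reads c2=915 → after 2×micro: -915; S1 reads c0=-379 → after 1×micro: 4; S2 reads c0=-379 → after 1×micro: 2209 ⇒ (c0=-915, c1=4, c2=2209)

c2 at macro-step 3 = 27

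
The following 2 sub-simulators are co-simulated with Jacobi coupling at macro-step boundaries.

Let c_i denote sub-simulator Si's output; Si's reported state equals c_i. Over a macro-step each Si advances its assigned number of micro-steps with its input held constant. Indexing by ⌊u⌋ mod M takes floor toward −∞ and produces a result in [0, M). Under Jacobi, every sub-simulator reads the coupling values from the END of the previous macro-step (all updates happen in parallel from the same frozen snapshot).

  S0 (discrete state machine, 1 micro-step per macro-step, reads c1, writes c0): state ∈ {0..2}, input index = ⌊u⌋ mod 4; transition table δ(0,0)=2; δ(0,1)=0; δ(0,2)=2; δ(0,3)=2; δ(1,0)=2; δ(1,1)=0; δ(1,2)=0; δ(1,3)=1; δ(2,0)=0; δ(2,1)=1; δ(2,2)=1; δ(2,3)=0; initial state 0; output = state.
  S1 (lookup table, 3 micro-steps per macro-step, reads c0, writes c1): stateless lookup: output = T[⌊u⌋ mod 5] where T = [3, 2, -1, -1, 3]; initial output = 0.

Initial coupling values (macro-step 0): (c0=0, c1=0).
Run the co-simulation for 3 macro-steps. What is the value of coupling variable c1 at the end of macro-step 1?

macro 1: S0 reads c1=0 → after 1×micro: 2; S1 reads c0=0 → after 3×micro: 3 ⇒ (c0=2, c1=3)
macro 2: S0 reads c1=3 → after 1×micro: 0; S1 reads c0=2 → after 3×micro: -1 ⇒ (c0=0, c1=-1)
macro 3: S0 reads c1=-1 → after 1×micro: 2; S1 reads c0=0 → after 3×micro: 3 ⇒ (c0=2, c1=3)

c1 at macro-step 1 = 3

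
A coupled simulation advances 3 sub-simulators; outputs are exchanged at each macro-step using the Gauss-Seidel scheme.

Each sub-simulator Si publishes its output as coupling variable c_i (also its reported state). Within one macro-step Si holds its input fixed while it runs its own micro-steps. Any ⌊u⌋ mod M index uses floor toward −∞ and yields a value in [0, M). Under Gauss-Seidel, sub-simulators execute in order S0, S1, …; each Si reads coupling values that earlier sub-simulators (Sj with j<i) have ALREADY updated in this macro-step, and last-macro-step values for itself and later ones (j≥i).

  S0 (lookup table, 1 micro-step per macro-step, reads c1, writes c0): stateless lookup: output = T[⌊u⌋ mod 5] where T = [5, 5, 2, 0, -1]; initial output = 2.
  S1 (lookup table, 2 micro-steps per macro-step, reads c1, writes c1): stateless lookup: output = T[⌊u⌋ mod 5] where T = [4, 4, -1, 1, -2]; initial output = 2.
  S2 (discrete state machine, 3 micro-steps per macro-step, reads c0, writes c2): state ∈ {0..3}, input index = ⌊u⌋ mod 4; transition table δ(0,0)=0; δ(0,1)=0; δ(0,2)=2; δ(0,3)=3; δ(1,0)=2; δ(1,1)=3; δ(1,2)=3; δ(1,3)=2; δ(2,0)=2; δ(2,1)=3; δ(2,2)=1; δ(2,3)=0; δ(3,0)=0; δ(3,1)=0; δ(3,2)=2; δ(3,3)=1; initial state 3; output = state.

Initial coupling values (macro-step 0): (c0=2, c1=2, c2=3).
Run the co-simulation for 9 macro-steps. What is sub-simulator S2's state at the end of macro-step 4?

S2 state at macro-step 4 = 0

macro 1: S0 reads c1=2 → after 1×micro: 2; S1 reads c1=2 → after 2×micro: -1; S2 reads c0=2 → after 3×micro: 3 ⇒ (c0=2, c1=-1, c2=3)
macro 2: S0 reads c1=-1 → after 1×micro: -1; S1 reads c1=-1 → after 2×micro: -2; S2 reads c0=-1 → after 3×micro: 0 ⇒ (c0=-1, c1=-2, c2=0)
macro 3: S0 reads c1=-2 → after 1×micro: 0; S1 reads c1=-2 → after 2×micro: 1; S2 reads c0=0 → after 3×micro: 0 ⇒ (c0=0, c1=1, c2=0)
macro 4: S0 reads c1=1 → after 1×micro: 5; S1 reads c1=1 → after 2×micro: 4; S2 reads c0=5 → after 3×micro: 0 ⇒ (c0=5, c1=4, c2=0)
macro 5: S0 reads c1=4 → after 1×micro: -1; S1 reads c1=4 → after 2×micro: -2; S2 reads c0=-1 → after 3×micro: 2 ⇒ (c0=-1, c1=-2, c2=2)
macro 6: S0 reads c1=-2 → after 1×micro: 0; S1 reads c1=-2 → after 2×micro: 1; S2 reads c0=0 → after 3×micro: 2 ⇒ (c0=0, c1=1, c2=2)
macro 7: S0 reads c1=1 → after 1×micro: 5; S1 reads c1=1 → after 2×micro: 4; S2 reads c0=5 → after 3×micro: 0 ⇒ (c0=5, c1=4, c2=0)
macro 8: S0 reads c1=4 → after 1×micro: -1; S1 reads c1=4 → after 2×micro: -2; S2 reads c0=-1 → after 3×micro: 2 ⇒ (c0=-1, c1=-2, c2=2)
macro 9: S0 reads c1=-2 → after 1×micro: 0; S1 reads c1=-2 → after 2×micro: 1; S2 reads c0=0 → after 3×micro: 2 ⇒ (c0=0, c1=1, c2=2)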